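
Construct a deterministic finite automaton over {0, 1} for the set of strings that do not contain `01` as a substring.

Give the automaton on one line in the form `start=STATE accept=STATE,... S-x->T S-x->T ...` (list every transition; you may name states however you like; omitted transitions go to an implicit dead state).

start=S0 accept=S0,S1 S0-0->S1 S0-1->S0 S1-0->S1 S1-1->S2 S2-0->S2 S2-1->S2

Track partial matches of the forbidden pattern `01`. State S2 is a dead state reached once `01` has occurred; every other state accepts. S0 means no part of `01` is currently matched.
A 3-state machine:
        0   1  
>* S0   S1  S0 
 * S1   S1  S2 
   S2   S2  S2 
(> = start, * = accepting)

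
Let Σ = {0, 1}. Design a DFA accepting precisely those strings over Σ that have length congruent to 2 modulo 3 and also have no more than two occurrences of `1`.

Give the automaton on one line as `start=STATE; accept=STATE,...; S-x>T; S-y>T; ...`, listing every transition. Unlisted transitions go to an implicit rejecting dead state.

Run two small machines in parallel and take their product. The first has 3 states tracking the input length modulo 3; the second has 4 states tracking the count of `1`s, saturating at 3. A product state is a pair (one from each), accepting exactly when both do. After merging equivalent states the machine shrinks.
        0   1  
>  q0   q1  q2 
   q1   q3  q4 
   q2   q4  q5 
 * q3   q0  q6 
 * q4   q6  q7 
 * q5   q7  q8 
   q6   q2  q9 
   q7   q9  q8 
   q8   q8  q8 
   q9   q5  q8 
(> = start, * = accepting)

start=q0; accept=q3,q4,q5; q0-0>q1; q0-1>q2; q1-0>q3; q1-1>q4; q2-0>q4; q2-1>q5; q3-0>q0; q3-1>q6; q4-0>q6; q4-1>q7; q5-0>q7; q5-1>q8; q6-0>q2; q6-1>q9; q7-0>q9; q7-1>q8; q8-0>q8; q8-1>q8; q9-0>q5; q9-1>q8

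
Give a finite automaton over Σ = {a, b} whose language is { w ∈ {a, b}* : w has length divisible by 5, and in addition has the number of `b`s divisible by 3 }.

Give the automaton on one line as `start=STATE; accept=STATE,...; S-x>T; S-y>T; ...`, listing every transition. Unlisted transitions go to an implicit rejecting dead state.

start=q0; accept=q0; q0-a>q1; q0-b>q2; q1-a>q3; q1-b>q4; q2-a>q4; q2-b>q5; q3-a>q6; q3-b>q7; q4-a>q7; q4-b>q8; q5-a>q8; q5-b>q6; q6-a>q9; q6-b>q10; q7-a>q10; q7-b>q11; q8-a>q11; q8-b>q9; q9-a>q0; q9-b>q12; q10-a>q12; q10-b>q13; q11-a>q13; q11-b>q0; q12-a>q2; q12-b>q14; q13-a>q14; q13-b>q1; q14-a>q5; q14-b>q3

Run two small machines in parallel and take their product. The first has 5 states tracking the input length modulo 5; the second has 3 states tracking the count of `b`s modulo 3. A product state is a pair (one from each), accepting exactly when both do.
          a    b  
>* q0     q1   q2 
   q1     q3   q4 
   q2     q4   q5 
   q3     q6   q7 
   q4     q7   q8 
   q5     q8   q6 
   q6     q9  q10 
   q7    q10  q11 
   q8    q11   q9 
   q9     q0  q12 
   q10   q12  q13 
   q11   q13   q0 
   q12    q2  q14 
   q13   q14   q1 
   q14    q5   q3 
(> = start, * = accepting)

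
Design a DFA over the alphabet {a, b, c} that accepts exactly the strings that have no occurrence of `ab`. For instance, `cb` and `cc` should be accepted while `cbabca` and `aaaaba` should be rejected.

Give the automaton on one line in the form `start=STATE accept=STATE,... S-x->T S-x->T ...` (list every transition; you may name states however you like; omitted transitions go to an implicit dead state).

start=s0 accept=s0,s1 s0-a->s1 s0-b->s0 s0-c->s0 s1-a->s1 s1-b->s2 s1-c->s0 s2-a->s2 s2-b->s2 s2-c->s2

This is the complement of 'contains `ab`'. Use the same substring-matching states — s0 through s2 holding how much of `ab` has just been matched — but flip the accepting set: everything except the trap s2 accepts.
With 3 states:
        a   b   c  
>* s0   s1  s0  s0 
 * s1   s1  s2  s0 
   s2   s2  s2  s2 
(> = start, * = accepting)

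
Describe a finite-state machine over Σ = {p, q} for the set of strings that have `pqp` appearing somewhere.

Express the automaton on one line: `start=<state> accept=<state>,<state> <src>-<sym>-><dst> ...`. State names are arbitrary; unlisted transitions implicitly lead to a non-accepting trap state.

States S0..S2 record the length of the longest prefix of `pqp` that matches the current input suffix. Reaching S3 means `pqp` has been seen, and we stay there forever. Accept from S3.
        p   q  
>  S0   S1  S0 
   S1   S1  S2 
   S2   S3  S0 
 * S3   S3  S3 
(> = start, * = accepting)

start=S0 accept=S3 S0-p->S1 S0-q->S0 S1-p->S1 S1-q->S2 S2-p->S3 S2-q->S0 S3-p->S3 S3-q->S3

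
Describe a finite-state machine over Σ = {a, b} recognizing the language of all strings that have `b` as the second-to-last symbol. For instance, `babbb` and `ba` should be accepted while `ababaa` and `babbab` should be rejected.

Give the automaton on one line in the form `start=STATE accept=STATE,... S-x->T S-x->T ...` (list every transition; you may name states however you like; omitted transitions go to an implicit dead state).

start=q0 accept=q5,q6 q0-a->q1 q0-b->q2 q1-a->q3 q1-b->q4 q2-a->q5 q2-b->q6 q3-a->q3 q3-b->q4 q4-a->q5 q4-b->q6 q5-a->q3 q5-b->q4 q6-a->q5 q6-b->q6

A DFA must remember the last 2 symbols (since which symbol is second-to-last isn't known until the input ends). Use one state per possible window of the last ≤2 symbols; accept from those whose window starts with `b`.
With 7 states:
        a   b  
>  q0   q1  q2 
   q1   q3  q4 
   q2   q5  q6 
   q3   q3  q4 
   q4   q5  q6 
 * q5   q3  q4 
 * q6   q5  q6 
(> = start, * = accepting)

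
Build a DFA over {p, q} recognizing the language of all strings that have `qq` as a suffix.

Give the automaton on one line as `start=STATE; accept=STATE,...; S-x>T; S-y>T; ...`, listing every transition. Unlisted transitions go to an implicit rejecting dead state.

Remember how much of `qq` the current input suffix matches. State A means no match yet; B means the last symbol is `q`; C means the last 2 symbols are `qq`. Only C accepts. On a mismatch, fall back to the longest proper suffix that is still a prefix of `qq`.
       p  q 
>  A   A  B 
   B   A  C 
 * C   A  C 
(> = start, * = accepting)

start=A; accept=C; A-p>A; A-q>B; B-p>A; B-q>C; C-p>A; C-q>C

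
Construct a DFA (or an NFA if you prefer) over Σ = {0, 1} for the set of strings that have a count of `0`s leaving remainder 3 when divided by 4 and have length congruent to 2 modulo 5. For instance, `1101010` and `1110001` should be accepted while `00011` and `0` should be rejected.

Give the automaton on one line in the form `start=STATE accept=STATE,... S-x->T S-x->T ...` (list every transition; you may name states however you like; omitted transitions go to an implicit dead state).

start=q0 accept=q19 q0-0->q1 q0-1->q2 q1-0->q3 q1-1->q4 q2-0->q4 q2-1->q5 q3-0->q6 q3-1->q7 q4-0->q7 q4-1->q8 q5-0->q8 q5-1->q9 q6-0->q10 q6-1->q11 q7-0->q11 q7-1->q12 q8-0->q12 q8-1->q13 q9-0->q13 q9-1->q10 q10-0->q14 q10-1->q0 q11-0->q0 q11-1->q15 q12-0->q15 q12-1->q16 q13-0->q16 q13-1->q14 q14-0->q17 q14-1->q1 q15-0->q2 q15-1->q18 q16-0->q18 q16-1->q17 q17-0->q19 q17-1->q3 q18-0->q5 q18-1->q19 q19-0->q9 q19-1->q6

Run two small machines in parallel and take their product. One (4 states) tracks the count of `0`s modulo 4; the other (5 states) tracks the input length modulo 5. Each combined state is a pair, one component from each; accept when both components accept.
          0    1  
>  q0     q1   q2 
   q1     q3   q4 
   q2     q4   q5 
   q3     q6   q7 
   q4     q7   q8 
   q5     q8   q9 
   q6    q10  q11 
   q7    q11  q12 
   q8    q12  q13 
   q9    q13  q10 
   q10   q14   q0 
   q11    q0  q15 
   q12   q15  q16 
   q13   q16  q14 
   q14   q17   q1 
   q15    q2  q18 
   q16   q18  q17 
   q17   q19   q3 
   q18    q5  q19 
 * q19    q9   q6 
(> = start, * = accepting)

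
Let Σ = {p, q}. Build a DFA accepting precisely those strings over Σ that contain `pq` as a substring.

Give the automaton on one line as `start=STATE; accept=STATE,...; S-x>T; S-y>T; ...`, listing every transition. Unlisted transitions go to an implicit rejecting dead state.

start=S0; accept=S2; S0-p>S1; S0-q>S0; S1-p>S1; S1-q>S2; S2-p>S2; S2-q>S2

Track how much of `pq` has been matched so far: state S0 is no progress, S2 is the absorbing accept state reached once `pq` has occurred. Intermediate states record partial matches; on a mismatch, fall back to the longest reusable overlap.
3 states suffice.
        p   q  
>  S0   S1  S0 
   S1   S1  S2 
 * S2   S2  S2 
(> = start, * = accepting)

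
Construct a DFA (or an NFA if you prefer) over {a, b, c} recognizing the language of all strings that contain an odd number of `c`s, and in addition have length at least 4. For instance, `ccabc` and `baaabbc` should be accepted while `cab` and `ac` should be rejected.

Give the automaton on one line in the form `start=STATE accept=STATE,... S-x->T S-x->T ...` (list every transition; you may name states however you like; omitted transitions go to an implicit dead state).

Handle the two conditions separately and then intersect. One (2 states) tracks the count of `c`s modulo 2; the other (6 states) tracks the input length, saturating at 5. Each combined state is a pair, one component from each; accept when both components accept.
11 states suffice.
          a    b    c  
>  s0     s1   s1   s2 
   s1     s3   s3   s4 
   s2     s4   s4   s3 
   s3     s5   s5   s6 
   s4     s6   s6   s5 
   s5     s7   s7   s8 
   s6     s8   s8   s7 
   s7     s9   s9  s10 
 * s8    s10  s10   s9 
   s9     s9   s9  s10 
 * s10   s10  s10   s9 
(> = start, * = accepting)

start=s0 accept=s8,s10 s0-a->s1 s0-b->s1 s0-c->s2 s1-a->s3 s1-b->s3 s1-c->s4 s2-a->s4 s2-b->s4 s2-c->s3 s3-a->s5 s3-b->s5 s3-c->s6 s4-a->s6 s4-b->s6 s4-c->s5 s5-a->s7 s5-b->s7 s5-c->s8 s6-a->s8 s6-b->s8 s6-c->s7 s7-a->s9 s7-b->s9 s7-c->s10 s8-a->s10 s8-b->s10 s8-c->s9 s9-a->s9 s9-b->s9 s9-c->s10 s10-a->s10 s10-b->s10 s10-c->s9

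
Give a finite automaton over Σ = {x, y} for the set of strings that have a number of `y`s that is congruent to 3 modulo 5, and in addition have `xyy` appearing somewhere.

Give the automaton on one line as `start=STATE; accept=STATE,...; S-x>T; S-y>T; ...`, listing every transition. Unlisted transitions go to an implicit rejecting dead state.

start=s0; accept=s10; s0-x>s1; s0-y>s2; s1-x>s1; s1-y>s3; s2-x>s4; s2-y>s5; s3-x>s4; s3-y>s6; s4-x>s4; s4-y>s7; s5-x>s8; s5-y>s9; s6-x>s6; s6-y>s10; s7-x>s8; s7-y>s10; s8-x>s8; s8-y>s11; s9-x>s12; s9-y>s13; s10-x>s10; s10-y>s14; s11-x>s12; s11-y>s14; s12-x>s12; s12-y>s15; s13-x>s16; s13-y>s0; s14-x>s14; s14-y>s17; s15-x>s16; s15-y>s17; s16-x>s16; s16-y>s18; s17-x>s17; s17-y>s19; s18-x>s1; s18-y>s19; s19-x>s19; s19-y>s6

Build one automaton per condition and run them in lockstep. The first has 5 states tracking the count of `y`s modulo 5; the second has 4 states tracking whether and how much of `xyy` has been seen. A product state is a pair (one from each), accepting exactly when both do.
          x    y  
>  s0     s1   s2 
   s1     s1   s3 
   s2     s4   s5 
   s3     s4   s6 
   s4     s4   s7 
   s5     s8   s9 
   s6     s6  s10 
   s7     s8  s10 
   s8     s8  s11 
   s9    s12  s13 
 * s10   s10  s14 
   s11   s12  s14 
   s12   s12  s15 
   s13   s16   s0 
   s14   s14  s17 
   s15   s16  s17 
   s16   s16  s18 
   s17   s17  s19 
   s18    s1  s19 
   s19   s19   s6 
(> = start, * = accepting)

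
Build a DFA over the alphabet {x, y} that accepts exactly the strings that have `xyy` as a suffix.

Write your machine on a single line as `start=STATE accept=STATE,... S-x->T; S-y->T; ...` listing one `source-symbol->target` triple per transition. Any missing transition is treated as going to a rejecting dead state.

start=A; accept=D; A-x->B; A-y->A; B-x->B; B-y->C; C-x->B; C-y->D; D-x->B; D-y->A

Remember how much of `xyy` the current input suffix matches. State A means no match yet; B means the last symbol is `x`; C means the last 2 symbols are `xy`; D means the last 3 symbols are `xyy`. Only D accepts. On a mismatch, fall back to the longest proper suffix that is still a prefix of `xyy`.
A 4-state machine:
       x  y 
>  A   B  A 
   B   B  C 
   C   B  D 
 * D   B  A 
(> = start, * = accepting)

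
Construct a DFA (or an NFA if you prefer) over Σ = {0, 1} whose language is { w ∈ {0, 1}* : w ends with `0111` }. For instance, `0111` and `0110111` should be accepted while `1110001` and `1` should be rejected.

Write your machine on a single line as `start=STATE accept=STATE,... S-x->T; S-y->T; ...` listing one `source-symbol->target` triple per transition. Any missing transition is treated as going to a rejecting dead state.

Let each state record the length of the longest suffix of the input read so far that is also a prefix of `0111`. B means the last symbol is `0`; C means the last 2 symbols are `01`; D means the last 3 symbols are `011`; E means the last 4 symbols are `0111`. Accept only at E, where the string currently ends in `0111`.
5 states suffice.
       0  1 
>  A   B  A 
   B   B  C 
   C   B  D 
   D   B  E 
 * E   B  A 
(> = start, * = accepting)

start=A; accept=E; A-0->B; A-1->A; B-0->B; B-1->C; C-0->B; C-1->D; D-0->B; D-1->E; E-0->B; E-1->A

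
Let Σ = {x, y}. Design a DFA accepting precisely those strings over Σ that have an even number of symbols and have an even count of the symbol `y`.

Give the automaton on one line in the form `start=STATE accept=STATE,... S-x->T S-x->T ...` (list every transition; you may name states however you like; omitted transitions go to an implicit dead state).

start=q0 accept=q0 q0-x->q1 q0-y->q2 q1-x->q0 q1-y->q3 q2-x->q3 q2-y->q0 q3-x->q2 q3-y->q1

Handle the two conditions separately and then intersect. The first has 2 states tracking the input length modulo 2; the second has 2 states tracking the count of `y`s modulo 2. A product state is a pair (one from each), accepting exactly when both do.
        x   y  
>* q0   q1  q2 
   q1   q0  q3 
   q2   q3  q0 
   q3   q2  q1 
(> = start, * = accepting)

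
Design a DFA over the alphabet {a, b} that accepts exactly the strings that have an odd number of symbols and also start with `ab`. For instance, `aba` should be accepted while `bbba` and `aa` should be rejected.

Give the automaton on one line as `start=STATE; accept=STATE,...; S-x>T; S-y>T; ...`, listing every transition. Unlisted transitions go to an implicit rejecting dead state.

start=q0; accept=q4; q0-a>q1; q0-b>q2; q1-a>q2; q1-b>q3; q2-a>q2; q2-b>q2; q3-a>q4; q3-b>q4; q4-a>q3; q4-b>q3

Build one automaton per condition and run them in lockstep. One (2 states) tracks the input length modulo 2; the other (4 states) tracks whether the input so far still matches the prefix `ab`. Each combined state is a pair, one component from each; accept when both components accept. Equivalent product states are then merged.
        a   b  
>  q0   q1  q2 
   q1   q2  q3 
   q2   q2  q2 
   q3   q4  q4 
 * q4   q3  q3 
(> = start, * = accepting)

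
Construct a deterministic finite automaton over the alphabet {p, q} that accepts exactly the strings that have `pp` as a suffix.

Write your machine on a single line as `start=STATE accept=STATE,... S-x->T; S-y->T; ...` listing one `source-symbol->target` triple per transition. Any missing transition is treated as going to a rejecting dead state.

Remember how much of `pp` the current input suffix matches. State s0 means no match yet; s1 means the last symbol is `p`; s2 means the last 2 symbols are `pp`. Only s2 accepts. On a mismatch, fall back to the longest proper suffix that is still a prefix of `pp`.
3 states suffice.
        p   q  
>  s0   s1  s0 
   s1   s2  s0 
 * s2   s2  s0 
(> = start, * = accepting)

start=s0; accept=s2; s0-p->s1; s0-q->s0; s1-p->s2; s1-q->s0; s2-p->s2; s2-q->s0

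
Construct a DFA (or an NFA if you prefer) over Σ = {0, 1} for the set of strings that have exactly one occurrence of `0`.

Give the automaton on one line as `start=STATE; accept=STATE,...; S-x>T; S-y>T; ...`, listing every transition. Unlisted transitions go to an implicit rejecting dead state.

start=A; accept=B; A-0>B; A-1>A; B-0>C; B-1>B; C-0>C; C-1>C

Count `0`s, saturating at 2: state A means no `0` yet, B means one `0` seen, C means more than one. Each `0` increments (capped at C); other symbols loop. Accept from {B}.
       0  1 
>  A   B  A 
 * B   C  B 
   C   C  C 
(> = start, * = accepting)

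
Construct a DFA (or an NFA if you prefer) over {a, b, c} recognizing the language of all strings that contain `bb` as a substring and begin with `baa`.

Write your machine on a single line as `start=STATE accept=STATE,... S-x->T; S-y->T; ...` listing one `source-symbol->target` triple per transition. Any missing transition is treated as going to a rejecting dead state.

start=q0; accept=q8; q0-a->q1; q0-b->q2; q0-c->q1; q1-a->q1; q1-b->q3; q1-c->q1; q2-a->q4; q2-b->q5; q2-c->q1; q3-a->q1; q3-b->q5; q3-c->q1; q4-a->q6; q4-b->q3; q4-c->q1; q5-a->q5; q5-b->q5; q5-c->q5; q6-a->q6; q6-b->q7; q6-c->q6; q7-a->q6; q7-b->q8; q7-c->q6; q8-a->q8; q8-b->q8; q8-c->q8

Build one automaton per condition and run them in lockstep. The first has 3 states tracking whether and how much of `bb` has been seen; the second has 5 states tracking whether the input so far still matches the prefix `baa`. A product state is a pair (one from each), accepting exactly when both do.
A 9-state machine:
        a   b   c  
>  q0   q1  q2  q1 
   q1   q1  q3  q1 
   q2   q4  q5  q1 
   q3   q1  q5  q1 
   q4   q6  q3  q1 
   q5   q5  q5  q5 
   q6   q6  q7  q6 
   q7   q6  q8  q6 
 * q8   q8  q8  q8 
(> = start, * = accepting)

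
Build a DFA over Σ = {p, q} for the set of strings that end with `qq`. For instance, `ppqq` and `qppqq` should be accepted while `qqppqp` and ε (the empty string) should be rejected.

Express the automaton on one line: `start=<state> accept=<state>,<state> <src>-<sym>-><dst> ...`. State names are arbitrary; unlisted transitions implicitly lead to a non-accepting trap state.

Remember how much of `qq` the current input suffix matches. State A means no match yet; B means the last symbol is `q`; C means the last 2 symbols are `qq`. Only C accepts. On a mismatch, fall back to the longest proper suffix that is still a prefix of `qq`.
3 states suffice.
       p  q 
>  A   A  B 
   B   A  C 
 * C   A  C 
(> = start, * = accepting)

start=A accept=C A-p->A A-q->B B-p->A B-q->C C-p->A C-q->C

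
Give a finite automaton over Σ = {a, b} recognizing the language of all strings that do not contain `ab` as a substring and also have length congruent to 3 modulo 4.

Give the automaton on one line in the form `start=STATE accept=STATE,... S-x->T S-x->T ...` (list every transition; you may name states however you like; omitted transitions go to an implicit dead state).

Build one automaton per condition and run them in lockstep. One (3 states) tracks partial matches of the forbidden pattern `ab`; the other (4 states) tracks the input length modulo 4. Each combined state is a pair, one component from each; accept when both components accept. Minimizing collapses redundant product states.
A 9-state machine:
        a   b  
>  q0   q1  q2 
   q1   q3  q4 
   q2   q3  q5 
   q3   q6  q4 
   q4   q4  q4 
   q5   q6  q7 
 * q6   q8  q4 
 * q7   q8  q0 
   q8   q1  q4 
(> = start, * = accepting)

start=q0 accept=q6,q7 q0-a->q1 q0-b->q2 q1-a->q3 q1-b->q4 q2-a->q3 q2-b->q5 q3-a->q6 q3-b->q4 q4-a->q4 q4-b->q4 q5-a->q6 q5-b->q7 q6-a->q8 q6-b->q4 q7-a->q8 q7-b->q0 q8-a->q1 q8-b->q4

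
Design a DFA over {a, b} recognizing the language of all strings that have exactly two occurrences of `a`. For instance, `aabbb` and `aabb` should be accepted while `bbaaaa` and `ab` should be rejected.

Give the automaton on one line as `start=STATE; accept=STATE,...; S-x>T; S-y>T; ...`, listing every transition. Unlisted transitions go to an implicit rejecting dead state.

start=q0; accept=q2; q0-a>q1; q0-b>q0; q1-a>q2; q1-b>q1; q2-a>q3; q2-b>q2; q3-a>q3; q3-b>q3

Only the number of `a`s matters, and only up to 3. Make a chain q0 → q1 → q2 → q3 advanced by each `a` (with q3 absorbing); every other symbol self-loops. The accepting set is {q2}.
4 states suffice.
        a   b  
>  q0   q1  q0 
   q1   q2  q1 
 * q2   q3  q2 
   q3   q3  q3 
(> = start, * = accepting)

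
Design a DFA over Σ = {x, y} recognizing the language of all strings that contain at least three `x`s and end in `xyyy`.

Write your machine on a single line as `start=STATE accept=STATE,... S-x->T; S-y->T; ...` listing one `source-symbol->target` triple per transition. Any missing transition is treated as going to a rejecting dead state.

Build one automaton per condition and run them in lockstep. One (5 states) tracks the count of `x`s, saturating at 4; the other (5 states) tracks how much of the suffix `xyyy` has currently been matched. Each combined state is a pair, one component from each; accept when both components accept. Minimizing collapses redundant product states.
A 7-state machine:
        x   y  
>  q0   q1  q0 
   q1   q2  q1 
   q2   q3  q2 
   q3   q3  q4 
   q4   q3  q5 
   q5   q3  q6 
 * q6   q3  q2 
(> = start, * = accepting)

start=q0; accept=q6; q0-x->q1; q0-y->q0; q1-x->q2; q1-y->q1; q2-x->q3; q2-y->q2; q3-x->q3; q3-y->q4; q4-x->q3; q4-y->q5; q5-x->q3; q5-y->q6; q6-x->q3; q6-y->q2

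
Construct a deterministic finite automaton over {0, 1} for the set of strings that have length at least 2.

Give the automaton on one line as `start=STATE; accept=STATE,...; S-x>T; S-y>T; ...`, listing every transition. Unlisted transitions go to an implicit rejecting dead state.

start=s0; accept=s2,s3; s0-0>s1; s0-1>s1; s1-0>s2; s1-1>s2; s2-0>s3; s2-1>s3; s3-0>s3; s3-1>s3

We only need to distinguish lengths 0, 1, …, 2, and '>2'. Chain s0 → s1 → s2 → s3 on every symbol, with s3 looping. Accepting states: {s2, s3}.
A 4-state machine:
        0   1  
>  s0   s1  s1 
   s1   s2  s2 
 * s2   s3  s3 
 * s3   s3  s3 
(> = start, * = accepting)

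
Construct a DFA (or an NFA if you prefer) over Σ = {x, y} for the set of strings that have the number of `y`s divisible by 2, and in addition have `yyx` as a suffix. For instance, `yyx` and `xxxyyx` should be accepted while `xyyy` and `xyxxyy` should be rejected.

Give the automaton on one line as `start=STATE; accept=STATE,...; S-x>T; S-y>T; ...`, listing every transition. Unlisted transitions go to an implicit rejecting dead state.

start=q0; accept=q5; q0-x>q0; q0-y>q1; q1-x>q2; q1-y>q3; q2-x>q2; q2-y>q4; q3-x>q5; q3-y>q6; q4-x>q0; q4-y>q6; q5-x>q0; q5-y>q1; q6-x>q7; q6-y>q3; q7-x>q2; q7-y>q4

Handle the two conditions separately and then intersect. The first has 2 states tracking the count of `y`s modulo 2; the second has 4 states tracking how much of the suffix `yyx` has currently been matched. A product state is a pair (one from each), accepting exactly when both do.
With 8 states:
        x   y  
>  q0   q0  q1 
   q1   q2  q3 
   q2   q2  q4 
   q3   q5  q6 
   q4   q0  q6 
 * q5   q0  q1 
   q6   q7  q3 
   q7   q2  q4 
(> = start, * = accepting)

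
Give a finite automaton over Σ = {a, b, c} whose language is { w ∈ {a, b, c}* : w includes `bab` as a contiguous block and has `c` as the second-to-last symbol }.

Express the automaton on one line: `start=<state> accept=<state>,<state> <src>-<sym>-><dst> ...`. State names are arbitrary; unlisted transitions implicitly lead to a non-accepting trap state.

Build one automaton per condition and run them in lockstep. One (4 states) tracks whether and how much of `bab` has been seen; the other (13 states) tracks the last 2 symbols read. Each combined state is a pair, one component from each; accept when both components accept.
A 22-state machine:
          a    b    c  
>  q0     q1   q2   q3 
   q1     q4   q5   q6 
   q2     q7   q8   q9 
   q3    q10  q11  q12 
   q4     q4   q5   q6 
   q5     q7   q8   q9 
   q6    q10  q11  q12 
   q7     q4  q13   q6 
   q8     q7   q8   q9 
   q9    q10  q11  q12 
   q10    q4   q5   q6 
   q11    q7   q8   q9 
   q12   q10  q11  q12 
   q13   q14  q15  q16 
   q14   q17  q13  q18 
   q15   q14  q15  q16 
   q16   q19  q20  q21 
   q17   q17  q13  q18 
   q18   q19  q20  q21 
 * q19   q17  q13  q18 
 * q20   q14  q15  q16 
 * q21   q19  q20  q21 
(> = start, * = accepting)

start=q0 accept=q19,q20,q21 q0-a->q1 q0-b->q2 q0-c->q3 q1-a->q4 q1-b->q5 q1-c->q6 q2-a->q7 q2-b->q8 q2-c->q9 q3-a->q10 q3-b->q11 q3-c->q12 q4-a->q4 q4-b->q5 q4-c->q6 q5-a->q7 q5-b->q8 q5-c->q9 q6-a->q10 q6-b->q11 q6-c->q12 q7-a->q4 q7-b->q13 q7-c->q6 q8-a->q7 q8-b->q8 q8-c->q9 q9-a->q10 q9-b->q11 q9-c->q12 q10-a->q4 q10-b->q5 q10-c->q6 q11-a->q7 q11-b->q8 q11-c->q9 q12-a->q10 q12-b->q11 q12-c->q12 q13-a->q14 q13-b->q15 q13-c->q16 q14-a->q17 q14-b->q13 q14-c->q18 q15-a->q14 q15-b->q15 q15-c->q16 q16-a->q19 q16-b->q20 q16-c->q21 q17-a->q17 q17-b->q13 q17-c->q18 q18-a->q19 q18-b->q20 q18-c->q21 q19-a->q17 q19-b->q13 q19-c->q18 q20-a->q14 q20-b->q15 q20-c->q16 q21-a->q19 q21-b->q20 q21-c->q21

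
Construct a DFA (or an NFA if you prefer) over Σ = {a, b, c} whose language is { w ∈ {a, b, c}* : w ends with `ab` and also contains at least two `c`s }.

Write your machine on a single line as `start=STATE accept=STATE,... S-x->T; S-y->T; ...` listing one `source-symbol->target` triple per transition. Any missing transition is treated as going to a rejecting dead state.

start=s0; accept=s9,s11; s0-a->s1; s0-b->s0; s0-c->s2; s1-a->s1; s1-b->s3; s1-c->s2; s2-a->s4; s2-b->s2; s2-c->s5; s3-a->s1; s3-b->s0; s3-c->s2; s4-a->s4; s4-b->s6; s4-c->s5; s5-a->s7; s5-b->s5; s5-c->s8; s6-a->s4; s6-b->s2; s6-c->s5; s7-a->s7; s7-b->s9; s7-c->s8; s8-a->s10; s8-b->s8; s8-c->s8; s9-a->s7; s9-b->s5; s9-c->s8; s10-a->s10; s10-b->s11; s10-c->s8; s11-a->s10; s11-b->s8; s11-c->s8

Run two small machines in parallel and take their product. One (3 states) tracks how much of the suffix `ab` has currently been matched; the other (4 states) tracks the count of `c`s, saturating at 3. Each combined state is a pair, one component from each; accept when both components accept.
12 states suffice.
          a    b    c  
>  s0     s1   s0   s2 
   s1     s1   s3   s2 
   s2     s4   s2   s5 
   s3     s1   s0   s2 
   s4     s4   s6   s5 
   s5     s7   s5   s8 
   s6     s4   s2   s5 
   s7     s7   s9   s8 
   s8    s10   s8   s8 
 * s9     s7   s5   s8 
   s10   s10  s11   s8 
 * s11   s10   s8   s8 
(> = start, * = accepting)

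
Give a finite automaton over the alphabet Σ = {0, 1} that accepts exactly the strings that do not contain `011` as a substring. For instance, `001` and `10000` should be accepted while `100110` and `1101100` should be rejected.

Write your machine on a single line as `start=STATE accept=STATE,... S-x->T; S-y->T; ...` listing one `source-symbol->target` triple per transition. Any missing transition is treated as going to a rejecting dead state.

start=q0; accept=q0,q1,q2; q0-0->q1; q0-1->q0; q1-0->q1; q1-1->q2; q2-0->q1; q2-1->q3; q3-0->q3; q3-1->q3

This is the complement of 'contains `011`'. Use the same substring-matching states — q0 through q3 holding how much of `011` has just been matched — but flip the accepting set: everything except the trap q3 accepts.
A 4-state machine:
        0   1  
>* q0   q1  q0 
 * q1   q1  q2 
 * q2   q1  q3 
   q3   q3  q3 
(> = start, * = accepting)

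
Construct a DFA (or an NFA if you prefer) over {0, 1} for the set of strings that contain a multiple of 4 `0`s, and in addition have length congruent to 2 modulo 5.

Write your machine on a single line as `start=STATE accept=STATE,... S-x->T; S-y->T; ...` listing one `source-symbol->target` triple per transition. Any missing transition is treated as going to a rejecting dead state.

Run two small machines in parallel and take their product. One (4 states) tracks the count of `0`s modulo 4; the other (5 states) tracks the input length modulo 5. Each combined state is a pair, one component from each; accept when both components accept.
          0    1  
>  S0     S1   S2 
   S1     S3   S4 
   S2     S4   S5 
   S3     S6   S7 
   S4     S7   S8 
 * S5     S8   S9 
   S6    S10  S11 
   S7    S11  S12 
   S8    S12  S13 
   S9    S13  S10 
   S10   S14   S0 
   S11    S0  S15 
   S12   S15  S16 
   S13   S16  S14 
   S14   S17   S1 
   S15    S2  S18 
   S16   S18  S17 
   S17   S19   S3 
   S18    S5  S19 
   S19    S9   S6 
(> = start, * = accepting)

start=S0; accept=S5; S0-0->S1; S0-1->S2; S1-0->S3; S1-1->S4; S2-0->S4; S2-1->S5; S3-0->S6; S3-1->S7; S4-0->S7; S4-1->S8; S5-0->S8; S5-1->S9; S6-0->S10; S6-1->S11; S7-0->S11; S7-1->S12; S8-0->S12; S8-1->S13; S9-0->S13; S9-1->S10; S10-0->S14; S10-1->S0; S11-0->S0; S11-1->S15; S12-0->S15; S12-1->S16; S13-0->S16; S13-1->S14; S14-0->S17; S14-1->S1; S15-0->S2; S15-1->S18; S16-0->S18; S16-1->S17; S17-0->S19; S17-1->S3; S18-0->S5; S18-1->S19; S19-0->S9; S19-1->S6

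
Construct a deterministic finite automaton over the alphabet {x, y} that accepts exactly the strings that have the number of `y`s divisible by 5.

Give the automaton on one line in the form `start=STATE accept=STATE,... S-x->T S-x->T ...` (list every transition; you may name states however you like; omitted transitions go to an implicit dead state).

Keep the running count of `y`s modulo 5: each `y` advances along the cycle S0 → S1 → S2 → S3 → S4 → S0 while other symbols loop. Accept at S0.
        x   y  
>* S0   S0  S1 
   S1   S1  S2 
   S2   S2  S3 
   S3   S3  S4 
   S4   S4  S0 
(> = start, * = accepting)

start=S0 accept=S0 S0-x->S0 S0-y->S1 S1-x->S1 S1-y->S2 S2-x->S2 S2-y->S3 S3-x->S3 S3-y->S4 S4-x->S4 S4-y->S0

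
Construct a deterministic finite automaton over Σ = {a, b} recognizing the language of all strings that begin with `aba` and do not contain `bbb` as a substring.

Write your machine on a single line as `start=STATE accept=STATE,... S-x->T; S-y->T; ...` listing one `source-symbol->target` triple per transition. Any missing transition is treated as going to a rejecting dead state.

start=q0; accept=q4,q5,q6; q0-a->q1; q0-b->q2; q1-a->q2; q1-b->q3; q2-a->q2; q2-b->q2; q3-a->q4; q3-b->q2; q4-a->q4; q4-b->q5; q5-a->q4; q5-b->q6; q6-a->q4; q6-b->q2

Run two small machines in parallel and take their product. One (5 states) tracks whether the input so far still matches the prefix `aba`; the other (4 states) tracks partial matches of the forbidden pattern `bbb`. Each combined state is a pair, one component from each; accept when both components accept. After merging equivalent states the machine shrinks.
A 7-state machine:
        a   b  
>  q0   q1  q2 
   q1   q2  q3 
   q2   q2  q2 
   q3   q4  q2 
 * q4   q4  q5 
 * q5   q4  q6 
 * q6   q4  q2 
(> = start, * = accepting)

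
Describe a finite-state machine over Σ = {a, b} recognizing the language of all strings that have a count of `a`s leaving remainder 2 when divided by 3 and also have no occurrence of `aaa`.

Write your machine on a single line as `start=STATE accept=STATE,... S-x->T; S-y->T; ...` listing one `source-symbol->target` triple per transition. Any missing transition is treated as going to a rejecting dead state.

start=q0; accept=q2,q5,q6; q0-a->q1; q0-b->q0; q1-a->q2; q1-b->q3; q2-a->q4; q2-b->q5; q3-a->q6; q3-b->q3; q4-a->q7; q4-b->q4; q5-a->q8; q5-b->q5; q6-a->q9; q6-b->q5; q7-a->q10; q7-b->q7; q8-a->q11; q8-b->q0; q9-a->q7; q9-b->q0; q10-a->q4; q10-b->q10; q11-a->q10; q11-b->q3

Build one automaton per condition and run them in lockstep. The first has 3 states tracking the count of `a`s modulo 3; the second has 4 states tracking partial matches of the forbidden pattern `aaa`. A product state is a pair (one from each), accepting exactly when both do.
12 states suffice.
          a    b  
>  q0     q1   q0 
   q1     q2   q3 
 * q2     q4   q5 
   q3     q6   q3 
   q4     q7   q4 
 * q5     q8   q5 
 * q6     q9   q5 
   q7    q10   q7 
   q8    q11   q0 
   q9     q7   q0 
   q10    q4  q10 
   q11   q10   q3 
(> = start, * = accepting)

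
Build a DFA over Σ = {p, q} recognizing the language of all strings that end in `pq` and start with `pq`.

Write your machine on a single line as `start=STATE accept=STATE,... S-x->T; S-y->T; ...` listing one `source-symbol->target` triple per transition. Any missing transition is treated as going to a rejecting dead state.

Handle the two conditions separately and then intersect. One (3 states) tracks how much of the suffix `pq` has currently been matched; the other (4 states) tracks whether the input so far still matches the prefix `pq`. Each combined state is a pair, one component from each; accept when both components accept. Equivalent product states are then merged.
A 6-state machine:
       p  q 
>  A   B  C 
   B   C  D 
   C   C  C 
 * D   E  F 
   E   E  D 
   F   E  F 
(> = start, * = accepting)

start=A; accept=D; A-p->B; A-q->C; B-p->C; B-q->D; C-p->C; C-q->C; D-p->E; D-q->F; E-p->E; E-q->D; F-p->E; F-q->F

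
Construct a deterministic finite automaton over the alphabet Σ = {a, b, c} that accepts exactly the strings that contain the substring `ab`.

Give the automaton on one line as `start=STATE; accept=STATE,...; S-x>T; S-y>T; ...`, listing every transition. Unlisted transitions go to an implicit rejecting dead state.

start=q0; accept=q2; q0-a>q1; q0-b>q0; q0-c>q0; q1-a>q1; q1-b>q2; q1-c>q0; q2-a>q2; q2-b>q2; q2-c>q2

Track how much of `ab` has been matched so far: state q0 is no progress, q2 is the absorbing accept state reached once `ab` has occurred. Intermediate states record partial matches; on a mismatch, fall back to the longest reusable overlap.
        a   b   c  
>  q0   q1  q0  q0 
   q1   q1  q2  q0 
 * q2   q2  q2  q2 
(> = start, * = accepting)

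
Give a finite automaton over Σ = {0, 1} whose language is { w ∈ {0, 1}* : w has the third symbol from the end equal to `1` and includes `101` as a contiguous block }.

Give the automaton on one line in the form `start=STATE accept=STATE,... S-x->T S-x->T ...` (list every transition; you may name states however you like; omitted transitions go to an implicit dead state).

start=s0 accept=s3,s6,s7,s8 s0-0->s0 s0-1->s1 s1-0->s2 s1-1->s1 s2-0->s0 s2-1->s3 s3-0->s4 s3-1->s5 s4-0->s6 s4-1->s3 s5-0->s7 s5-1->s8 s6-0->s9 s6-1->s10 s7-0->s6 s7-1->s3 s8-0->s7 s8-1->s8 s9-0->s9 s9-1->s10 s10-0->s4 s10-1->s5

Handle the two conditions separately and then intersect. The first has 15 states tracking the last 3 symbols read; the second has 4 states tracking whether and how much of `101` has been seen. A product state is a pair (one from each), accepting exactly when both do. Equivalent product states are then merged.
11 states suffice.
          0    1  
>  s0     s0   s1 
   s1     s2   s1 
   s2     s0   s3 
 * s3     s4   s5 
   s4     s6   s3 
   s5     s7   s8 
 * s6     s9  s10 
 * s7     s6   s3 
 * s8     s7   s8 
   s9     s9  s10 
   s10    s4   s5 
(> = start, * = accepting)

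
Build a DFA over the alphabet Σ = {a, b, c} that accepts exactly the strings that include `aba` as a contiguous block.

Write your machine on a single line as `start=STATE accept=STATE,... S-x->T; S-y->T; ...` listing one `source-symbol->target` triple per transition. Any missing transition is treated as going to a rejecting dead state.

start=s0; accept=s3; s0-a->s1; s0-b->s0; s0-c->s0; s1-a->s1; s1-b->s2; s1-c->s0; s2-a->s3; s2-b->s0; s2-c->s0; s3-a->s3; s3-b->s3; s3-c->s3

States s0..s2 record the length of the longest prefix of `aba` that matches the current input suffix. Reaching s3 means `aba` has been seen, and we stay there forever. Accept from s3.
        a   b   c  
>  s0   s1  s0  s0 
   s1   s1  s2  s0 
   s2   s3  s0  s0 
 * s3   s3  s3  s3 
(> = start, * = accepting)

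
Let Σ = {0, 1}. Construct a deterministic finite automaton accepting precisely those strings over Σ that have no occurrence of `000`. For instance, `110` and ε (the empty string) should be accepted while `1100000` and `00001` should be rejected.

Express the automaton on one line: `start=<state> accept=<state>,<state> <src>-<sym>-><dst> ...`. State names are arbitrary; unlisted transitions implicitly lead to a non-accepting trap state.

start=s0 accept=s0,s1,s2 s0-0->s1 s0-1->s0 s1-0->s2 s1-1->s0 s2-0->s3 s2-1->s0 s3-0->s3 s3-1->s3

Track partial matches of the forbidden pattern `000`. State s3 is a dead state reached once `000` has occurred; every other state accepts. s0 means no part of `000` is currently matched.
        0   1  
>* s0   s1  s0 
 * s1   s2  s0 
 * s2   s3  s0 
   s3   s3  s3 
(> = start, * = accepting)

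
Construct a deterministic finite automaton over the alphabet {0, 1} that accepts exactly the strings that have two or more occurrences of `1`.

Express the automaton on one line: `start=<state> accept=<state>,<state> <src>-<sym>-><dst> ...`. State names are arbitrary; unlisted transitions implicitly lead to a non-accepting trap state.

Count `1`s, saturating at 3: states S0 through S2 mean 0 through 2 `1`s seen; S3 means more than 2. Each `1` increments (capped at S3); other symbols loop. Accept from {S2, S3}.
With 4 states:
        0   1  
>  S0   S0  S1 
   S1   S1  S2 
 * S2   S2  S3 
 * S3   S3  S3 
(> = start, * = accepting)

start=S0 accept=S2,S3 S0-0->S0 S0-1->S1 S1-0->S1 S1-1->S2 S2-0->S2 S2-1->S3 S3-0->S3 S3-1->S3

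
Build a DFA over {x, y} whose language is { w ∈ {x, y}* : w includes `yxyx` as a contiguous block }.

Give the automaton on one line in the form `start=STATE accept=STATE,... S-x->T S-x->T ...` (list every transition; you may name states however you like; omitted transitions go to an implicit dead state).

start=s0 accept=s4 s0-x->s0 s0-y->s1 s1-x->s2 s1-y->s1 s2-x->s0 s2-y->s3 s3-x->s4 s3-y->s1 s4-x->s4 s4-y->s4

States s0..s3 record the length of the longest prefix of `yxyx` that matches the current input suffix. Reaching s4 means `yxyx` has been seen, and we stay there forever. Accept from s4.
A 5-state machine:
        x   y  
>  s0   s0  s1 
   s1   s2  s1 
   s2   s0  s3 
   s3   s4  s1 
 * s4   s4  s4 
(> = start, * = accepting)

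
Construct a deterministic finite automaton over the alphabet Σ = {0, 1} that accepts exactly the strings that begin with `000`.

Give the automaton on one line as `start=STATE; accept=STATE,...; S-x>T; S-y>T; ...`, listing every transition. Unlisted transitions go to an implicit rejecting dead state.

Walk along `000` while the input agrees: from s0 take `0` to s1, and so on. Any deviation drops to the rejecting sink s4. Once s3 is reached the prefix is confirmed and every continuation is accepted.
5 states suffice.
        0   1  
>  s0   s1  s4 
   s1   s2  s4 
   s2   s3  s4 
 * s3   s3  s3 
   s4   s4  s4 
(> = start, * = accepting)

start=s0; accept=s3; s0-0>s1; s0-1>s4; s1-0>s2; s1-1>s4; s2-0>s3; s2-1>s4; s3-0>s3; s3-1>s3; s4-0>s4; s4-1>s4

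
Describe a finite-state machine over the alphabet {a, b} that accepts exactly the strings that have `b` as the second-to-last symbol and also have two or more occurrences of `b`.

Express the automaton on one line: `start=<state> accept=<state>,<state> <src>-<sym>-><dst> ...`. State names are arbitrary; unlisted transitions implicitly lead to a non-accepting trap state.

start=s0 accept=s6,s9,s10,s13 s0-a->s1 s0-b->s2 s1-a->s3 s1-b->s4 s2-a->s5 s2-b->s6 s3-a->s3 s3-b->s4 s4-a->s5 s4-b->s6 s5-a->s7 s5-b->s8 s6-a->s9 s6-b->s10 s7-a->s7 s7-b->s8 s8-a->s9 s8-b->s10 s9-a->s11 s9-b->s12 s10-a->s13 s10-b->s10 s11-a->s11 s11-b->s12 s12-a->s13 s12-b->s10 s13-a->s14 s13-b->s12 s14-a->s14 s14-b->s12

Handle the two conditions separately and then intersect. One (7 states) tracks the last 2 symbols read; the other (4 states) tracks the count of `b`s, saturating at 3. Each combined state is a pair, one component from each; accept when both components accept.
          a    b  
>  s0     s1   s2 
   s1     s3   s4 
   s2     s5   s6 
   s3     s3   s4 
   s4     s5   s6 
   s5     s7   s8 
 * s6     s9  s10 
   s7     s7   s8 
   s8     s9  s10 
 * s9    s11  s12 
 * s10   s13  s10 
   s11   s11  s12 
   s12   s13  s10 
 * s13   s14  s12 
   s14   s14  s12 
(> = start, * = accepting)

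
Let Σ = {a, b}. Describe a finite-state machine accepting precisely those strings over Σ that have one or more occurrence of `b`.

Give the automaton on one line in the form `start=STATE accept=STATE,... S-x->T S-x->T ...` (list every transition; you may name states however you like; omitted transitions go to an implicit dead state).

start=s0 accept=s1,s2 s0-a->s0 s0-b->s1 s1-a->s1 s1-b->s2 s2-a->s2 s2-b->s2

Only the number of `b`s matters, and only up to 2. Make a chain s0 → s1 → s2 advanced by each `b` (with s2 absorbing); every other symbol self-loops. The accepting set is {s1, s2}.
        a   b  
>  s0   s0  s1 
 * s1   s1  s2 
 * s2   s2  s2 
(> = start, * = accepting)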